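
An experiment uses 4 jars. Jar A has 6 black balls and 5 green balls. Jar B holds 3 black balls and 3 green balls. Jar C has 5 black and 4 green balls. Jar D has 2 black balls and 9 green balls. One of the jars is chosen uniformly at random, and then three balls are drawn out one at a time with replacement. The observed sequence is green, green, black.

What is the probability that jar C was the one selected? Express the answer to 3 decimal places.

The likelihood of the observed sequence under each hypothesis: P(data | jar A) = (5/11)(5/11)(6/11) = 0.1127; P(data | jar B) = (3/6)(3/6)(3/6) = 0.125; P(data | jar C) = (4/9)(4/9)(5/9) = 0.10974; P(data | jar D) = (9/11)(9/11)(2/11) = 0.12171.
The prior-weighted likelihoods are 1/4 · 0.1127 = 0.028174, 1/4 · 0.125 = 0.03125, 1/4 · 0.10974 = 0.027435, 1/4 · 0.12171 = 0.030428; these sum to 0.11729.
Therefore the posterior P(jar C | data) = (0.027435) / (0.11729) = 0.23391.

0.234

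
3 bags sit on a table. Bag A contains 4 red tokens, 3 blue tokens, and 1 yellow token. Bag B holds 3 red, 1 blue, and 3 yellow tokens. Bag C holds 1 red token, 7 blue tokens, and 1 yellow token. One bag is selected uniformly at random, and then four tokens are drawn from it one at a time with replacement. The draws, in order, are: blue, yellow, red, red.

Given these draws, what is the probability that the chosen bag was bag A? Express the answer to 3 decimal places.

Compute the likelihood of the observed sequence for each case: P(data | bag A) = (3/8)(1/8)(4/8)(4/8) = 0.011719; P(data | bag B) = (1/7)(3/7)(3/7)(3/7) = 0.011245; P(data | bag C) = (7/9)(1/9)(1/9)(1/9) = 0.0010669.
Multiplying each by its prior: 1/3 · 0.011719 = 0.0039062, 1/3 · 0.011245 = 0.0037484, 1/3 · 0.0010669 = 0.00035564; these sum to 0.0080103.
Hence P(bag A | data) = (0.0039062) / (0.0080103) = 0.48765.

0.488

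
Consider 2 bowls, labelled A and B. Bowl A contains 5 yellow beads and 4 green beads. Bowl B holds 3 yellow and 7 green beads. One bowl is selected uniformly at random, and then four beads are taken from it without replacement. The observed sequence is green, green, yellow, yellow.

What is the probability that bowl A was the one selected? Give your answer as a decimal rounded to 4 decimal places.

0.6135

Compute the likelihood of the observed sequence for each case: P(data | bowl A) = (4/9)(3/8)(5/7)(4/6) = 0.079365; P(data | bowl B) = (7/10)(6/9)(3/8)(2/7) = 0.05.
Multiplying each by its prior: 1/2 · 0.079365 = 0.039683, 1/2 · 0.05 = 0.025; these sum to 0.064683.
Therefore the posterior P(bowl A | data) = (0.039683) / (0.064683) = 0.6135.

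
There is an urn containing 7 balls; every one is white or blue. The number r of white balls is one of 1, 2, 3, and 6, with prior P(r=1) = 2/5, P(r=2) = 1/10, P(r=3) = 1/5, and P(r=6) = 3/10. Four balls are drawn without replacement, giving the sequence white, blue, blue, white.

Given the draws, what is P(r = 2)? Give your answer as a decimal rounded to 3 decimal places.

For each hypothesis, P(data | H) works out to: P(data | r = 1) = (1/7)(6/6)(5/5)(0/4) = 0; P(data | r = 2) = (2/7)(5/6)(4/5)(1/4) = 0.047619; P(data | r = 3) = (3/7)(4/6)(3/5)(2/4) = 0.085714; P(data | r = 6) = (6/7)(1/6)(0/5) = 0.
Multiplying each by its prior: 2/5 · 0 = 0, 1/10 · 0.047619 = 0.0047619, 1/5 · 0.085714 = 0.017143, 3/10 · 0 = 0; with total 0.021905.
Hence P(r = 2 | data) = (0.0047619) / (0.021905) = 0.21739.

0.217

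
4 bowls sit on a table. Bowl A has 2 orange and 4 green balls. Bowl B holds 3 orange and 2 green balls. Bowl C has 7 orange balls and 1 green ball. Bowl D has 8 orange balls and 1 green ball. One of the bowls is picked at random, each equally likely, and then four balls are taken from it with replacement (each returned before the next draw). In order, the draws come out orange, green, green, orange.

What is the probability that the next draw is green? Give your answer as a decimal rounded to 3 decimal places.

0.455

Under each hypothesis, the probability of the observed sequence is: P(data | bowl A) = (2/6)(4/6)(4/6)(2/6) = 0.049383; P(data | bowl B) = (3/5)(2/5)(2/5)(3/5) = 0.0576; P(data | bowl C) = (7/8)(1/8)(1/8)(7/8) = 0.011963; P(data | bowl D) = (8/9)(1/9)(1/9)(8/9) = 0.0097546.
Weighting by the prior gives 1/4 · 0.049383 = 0.012346, 1/4 · 0.0576 = 0.0144, 1/4 · 0.011963 = 0.0029907, 1/4 · 0.0097546 = 0.0024387; summing to 0.032175.
The posterior is then P(bowl A | data) = 0.3837, P(bowl B | data) = 0.44755, P(bowl C | data) = 0.092952, P(bowl D | data) = 0.075793.
Averaging over the posterior, P(green next | data) = (2/3)(0.3837) + (2/5)(0.44755) + (1/8)(0.092952) + (1/9)(0.075793) = 0.45486.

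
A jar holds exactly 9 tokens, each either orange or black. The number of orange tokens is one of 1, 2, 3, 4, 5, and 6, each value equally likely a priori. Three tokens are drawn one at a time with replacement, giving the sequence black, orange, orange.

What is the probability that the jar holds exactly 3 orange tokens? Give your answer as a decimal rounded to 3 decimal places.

Under each hypothesis, the probability of the observed sequence is: P(data | r = 1) = (8/9)(1/9)(1/9) = 0.010974; P(data | r = 2) = (7/9)(2/9)(2/9) = 0.038409; P(data | r = 3) = (6/9)(3/9)(3/9) = 0.074074; P(data | r = 4) = (5/9)(4/9)(4/9) = 0.10974; P(data | r = 5) = (4/9)(5/9)(5/9) = 0.13717; P(data | r = 6) = (3/9)(6/9)(6/9) = 0.14815.
Multiplying each by its prior: 1/6 · 0.010974 = 0.001829, 1/6 · 0.038409 = 0.0064015, 1/6 · 0.074074 = 0.012346, 1/6 · 0.10974 = 0.01829, 1/6 · 0.13717 = 0.022862, 1/6 · 0.14815 = 0.024691; with total 0.08642.
Therefore the posterior P(r = 3 | data) = (0.012346) / (0.08642) = 0.14286.

0.143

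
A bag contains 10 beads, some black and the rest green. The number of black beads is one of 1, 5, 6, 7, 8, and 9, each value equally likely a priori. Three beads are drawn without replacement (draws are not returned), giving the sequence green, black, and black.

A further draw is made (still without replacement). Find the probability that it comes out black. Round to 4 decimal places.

0.6970

Under each hypothesis, the probability of the observed sequence is: P(data | r = 1) = (9/10)(1/9)(0/8) = 0; P(data | r = 5) = (5/10)(5/9)(4/8) = 5/36; P(data | r = 6) = (4/10)(6/9)(5/8) = 1/6; P(data | r = 7) = (3/10)(7/9)(6/8) = 7/40; P(data | r = 8) = (2/10)(8/9)(7/8) = 7/45; P(data | r = 9) = (1/10)(9/9)(8/8) = 1/10.
Multiplying each by its prior: 1/6 · 0 = 0, 1/6 · 5/36 = 5/216, 1/6 · 1/6 = 1/36, 1/6 · 7/40 = 7/240, 1/6 · 7/45 = 7/270, 1/6 · 1/10 = 1/60; with total 53/432.
The posterior is then P(r = 1 | data) = 0, P(r = 5 | data) = 0.18868, P(r = 6 | data) = 0.22642, P(r = 7 | data) = 0.23774, P(r = 8 | data) = 0.21132, P(r = 9 | data) = 0.13585.
The predictive probability is P(black next | data) = (3/7)(0.18868) + (4/7)(0.22642) + (5/7)(0.23774) + (6/7)(0.21132) + (1)(0.13585) = 0.69704.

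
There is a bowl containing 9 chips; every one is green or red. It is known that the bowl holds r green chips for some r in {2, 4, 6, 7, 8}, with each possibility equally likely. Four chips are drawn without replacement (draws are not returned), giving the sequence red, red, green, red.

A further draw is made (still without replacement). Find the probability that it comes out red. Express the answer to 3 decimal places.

For each hypothesis, P(data | H) works out to: P(data | r = 2) = (7/9)(6/8)(2/7)(5/6) = 5/36; P(data | r = 4) = (5/9)(4/8)(4/7)(3/6) = 5/63; P(data | r = 6) = (3/9)(2/8)(6/7)(1/6) = 1/84; P(data | r = 7) = (2/9)(1/8)(7/7)(0/6) = 0; P(data | r = 8) = (1/9)(0/8) = 0.
The prior-weighted likelihoods are 1/5 · 5/36 = 1/36, 1/5 · 5/63 = 1/63, 1/5 · 1/84 = 1/420, 1/5 · 0 = 0, 1/5 · 0 = 0; with total 29/630.
Dividing through by the total gives posterior P(r = 2 | data) = 35/58, P(r = 4 | data) = 10/29, P(r = 6 | data) = 3/58, P(r = 7 | data) = 0, P(r = 8 | data) = 0.
The predictive probability is P(red next | data) = (4/5)(35/58) + (2/5)(10/29) + (0)(3/58) = 18/29.

0.621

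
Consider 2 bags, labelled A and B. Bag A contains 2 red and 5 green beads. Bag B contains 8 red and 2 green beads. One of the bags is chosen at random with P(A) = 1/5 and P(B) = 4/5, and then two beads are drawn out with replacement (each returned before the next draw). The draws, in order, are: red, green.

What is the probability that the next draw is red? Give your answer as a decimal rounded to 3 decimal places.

Under each hypothesis, the probability of the observed sequence is: P(data | bag A) = (2/7)(5/7) = 0.20408; P(data | bag B) = (8/10)(2/10) = 0.16.
The prior-weighted likelihoods are 1/5 · 0.20408 = 0.040816, 4/5 · 0.16 = 0.128; with total 0.16882.
The posterior is then P(bag A | data) = 0.24178, P(bag B | data) = 0.75822.
The predictive probability is P(red next | data) = (2/7)(0.24178) + (4/5)(0.75822) = 0.67566.

0.676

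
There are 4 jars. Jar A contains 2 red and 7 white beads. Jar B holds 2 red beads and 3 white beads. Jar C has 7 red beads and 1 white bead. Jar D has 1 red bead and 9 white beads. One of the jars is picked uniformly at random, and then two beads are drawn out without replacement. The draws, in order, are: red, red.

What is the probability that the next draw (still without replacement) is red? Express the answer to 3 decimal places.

For each hypothesis, P(data | H) works out to: P(data | jar A) = (2/9)(1/8) = 1/36; P(data | jar B) = (2/5)(1/4) = 1/10; P(data | jar C) = (7/8)(6/7) = 3/4; P(data | jar D) = (1/10)(0/9) = 0.
Multiplying each by its prior: 1/4 · 1/36 = 1/144, 1/4 · 1/10 = 1/40, 1/4 · 3/4 = 3/16, 1/4 · 0 = 0; these sum to 79/360.
Dividing through by the total gives posterior P(jar A | data) = 5/158, P(jar B | data) = 9/79, P(jar C | data) = 135/158, P(jar D | data) = 0.
Averaging over the posterior, P(red next | data) = (0)(5/158) + (0)(9/79) + (5/6)(135/158) = 225/316.

0.712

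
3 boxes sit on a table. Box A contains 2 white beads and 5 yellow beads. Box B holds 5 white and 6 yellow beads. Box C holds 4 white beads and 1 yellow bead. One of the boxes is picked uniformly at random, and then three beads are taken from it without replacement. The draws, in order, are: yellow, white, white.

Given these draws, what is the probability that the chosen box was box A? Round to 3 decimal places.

For each hypothesis, P(data | H) works out to: P(data | box A) = (5/7)(2/6)(1/5) = 0.047619; P(data | box B) = (6/11)(5/10)(4/9) = 0.12121; P(data | box C) = (1/5)(4/4)(3/3) = 0.2.
The prior-weighted likelihoods are 1/3 · 0.047619 = 0.015873, 1/3 · 0.12121 = 0.040404, 1/3 · 0.2 = 0.066667; these sum to 0.12294.
Therefore the posterior P(box A | data) = (0.015873) / (0.12294) = 0.12911.

0.129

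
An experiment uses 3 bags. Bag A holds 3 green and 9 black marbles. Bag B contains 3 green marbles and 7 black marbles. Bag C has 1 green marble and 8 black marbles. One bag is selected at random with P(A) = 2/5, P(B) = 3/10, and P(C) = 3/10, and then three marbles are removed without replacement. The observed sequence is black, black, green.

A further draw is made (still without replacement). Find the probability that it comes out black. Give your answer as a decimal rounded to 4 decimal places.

For each hypothesis, P(data | H) works out to: P(data | bag A) = (9/12)(8/11)(3/10) = 0.16364; P(data | bag B) = (7/10)(6/9)(3/8) = 0.175; P(data | bag C) = (8/9)(7/8)(1/7) = 0.11111.
Multiplying each by its prior: 2/5 · 0.16364 = 0.065455, 3/10 · 0.175 = 0.0525, 3/10 · 0.11111 = 0.033333; summing to 0.15129.
Dividing through by the total gives posterior P(bag A | data) = 0.43265, P(bag B | data) = 0.34702, P(bag C | data) = 0.22033.
The predictive probability is P(black next | data) = (7/9)(0.43265) + (5/7)(0.34702) + (1)(0.22033) = 0.80471.

0.8047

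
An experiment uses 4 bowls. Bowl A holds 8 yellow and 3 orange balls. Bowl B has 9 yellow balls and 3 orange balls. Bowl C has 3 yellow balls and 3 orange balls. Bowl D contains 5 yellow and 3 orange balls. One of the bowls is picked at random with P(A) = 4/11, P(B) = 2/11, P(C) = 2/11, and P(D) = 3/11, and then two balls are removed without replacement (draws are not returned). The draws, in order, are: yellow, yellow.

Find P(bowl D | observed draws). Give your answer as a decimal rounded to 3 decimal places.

0.233

Compute the likelihood of the observed sequence for each case: P(data | bowl A) = (8/11)(7/10) = 0.50909; P(data | bowl B) = (9/12)(8/11) = 0.54545; P(data | bowl C) = (3/6)(2/5) = 0.2; P(data | bowl D) = (5/8)(4/7) = 0.35714.
Multiplying each by its prior: 4/11 · 0.50909 = 0.18512, 2/11 · 0.54545 = 0.099174, 2/11 · 0.2 = 0.036364, 3/11 · 0.35714 = 0.097403; summing to 0.41806.
Therefore the posterior P(bowl D | data) = (0.097403) / (0.41806) = 0.23299.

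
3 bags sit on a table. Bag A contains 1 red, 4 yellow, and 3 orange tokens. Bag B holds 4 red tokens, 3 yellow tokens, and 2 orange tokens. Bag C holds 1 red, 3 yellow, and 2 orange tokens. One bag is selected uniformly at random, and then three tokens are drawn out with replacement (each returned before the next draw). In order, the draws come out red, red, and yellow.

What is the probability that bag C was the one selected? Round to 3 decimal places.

0.159

The likelihood of the observed sequence under each hypothesis: P(data | bag A) = (1/8)(1/8)(4/8) = 0.0078125; P(data | bag B) = (4/9)(4/9)(3/9) = 0.065844; P(data | bag C) = (1/6)(1/6)(3/6) = 0.013889.
Weighting by the prior gives 1/3 · 0.0078125 = 0.0026042, 1/3 · 0.065844 = 0.021948, 1/3 · 0.013889 = 0.0046296; with total 0.029182.
So P(bag C | data) = (0.0046296) / (0.029182) = 0.15865.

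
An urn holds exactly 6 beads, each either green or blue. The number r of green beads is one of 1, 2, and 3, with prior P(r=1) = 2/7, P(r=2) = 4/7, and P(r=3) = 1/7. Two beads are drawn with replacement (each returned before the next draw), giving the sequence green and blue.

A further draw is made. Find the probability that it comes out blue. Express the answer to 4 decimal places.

Compute the likelihood of the observed sequence for each case: P(data | r = 1) = (1/6)(5/6) = 5/36; P(data | r = 2) = (2/6)(4/6) = 2/9; P(data | r = 3) = (3/6)(3/6) = 1/4.
Weighting by the prior gives 2/7 · 5/36 = 5/126, 4/7 · 2/9 = 8/63, 1/7 · 1/4 = 1/28; with total 17/84.
The posterior is then P(r = 1 | data) = 10/51, P(r = 2 | data) = 32/51, P(r = 3 | data) = 3/17.
The predictive probability is P(blue next | data) = (5/6)(10/51) + (2/3)(32/51) + (1/2)(3/17) = 205/306.

0.6699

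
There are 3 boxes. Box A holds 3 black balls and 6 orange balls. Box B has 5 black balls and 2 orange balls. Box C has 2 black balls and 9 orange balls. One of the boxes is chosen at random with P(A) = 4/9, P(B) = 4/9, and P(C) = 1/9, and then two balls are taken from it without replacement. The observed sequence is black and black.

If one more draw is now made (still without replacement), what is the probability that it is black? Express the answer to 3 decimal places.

0.528

The likelihood of the observed sequence under each hypothesis: P(data | box A) = (3/9)(2/8) = 0.083333; P(data | box B) = (5/7)(4/6) = 0.47619; P(data | box C) = (2/11)(1/10) = 0.018182.
The prior-weighted likelihoods are 4/9 · 0.083333 = 0.037037, 4/9 · 0.47619 = 0.21164, 1/9 · 0.018182 = 0.0020202; with total 0.2507.
The posterior is then P(box A | data) = 0.14774, P(box B | data) = 0.84421, P(box C | data) = 0.0080583.
The predictive probability is P(black next | data) = (1/7)(0.14774) + (3/5)(0.84421) + (0)(0.0080583) = 0.52763.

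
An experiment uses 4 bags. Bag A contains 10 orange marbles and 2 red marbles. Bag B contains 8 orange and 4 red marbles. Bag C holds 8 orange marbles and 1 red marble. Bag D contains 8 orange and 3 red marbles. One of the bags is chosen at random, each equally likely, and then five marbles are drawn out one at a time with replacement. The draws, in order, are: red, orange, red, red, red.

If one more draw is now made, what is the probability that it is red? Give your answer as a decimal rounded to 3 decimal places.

0.304

Under each hypothesis, the probability of the observed sequence is: P(data | bag A) = (2/12)(10/12)(2/12)(2/12)(2/12) = 0.000643; P(data | bag B) = (4/12)(8/12)(4/12)(4/12)(4/12) = 0.0082305; P(data | bag C) = (1/9)(8/9)(1/9)(1/9)(1/9) = 0.00013548; P(data | bag D) = (3/11)(8/11)(3/11)(3/11)(3/11) = 0.0040236.
Multiplying each by its prior: 1/4 · 0.000643 = 0.00016075, 1/4 · 0.0082305 = 0.0020576, 1/4 · 0.00013548 = 3.387e-05, 1/4 · 0.0040236 = 0.0010059; summing to 0.0032581.
Normalising, the posterior is P(bag A | data) = 0.049338, P(bag B | data) = 0.63153, P(bag C | data) = 0.010396, P(bag D | data) = 0.30873.
The predictive probability is P(red next | data) = (1/6)(0.049338) + (1/3)(0.63153) + (1/9)(0.010396) + (3/11)(0.30873) = 0.30409.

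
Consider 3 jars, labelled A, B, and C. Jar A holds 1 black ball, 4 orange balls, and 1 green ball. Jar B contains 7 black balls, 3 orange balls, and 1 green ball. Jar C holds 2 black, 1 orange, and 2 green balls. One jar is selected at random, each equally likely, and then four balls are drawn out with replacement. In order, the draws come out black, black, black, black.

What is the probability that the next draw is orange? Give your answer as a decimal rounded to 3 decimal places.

For each hypothesis, P(data | H) works out to: P(data | jar A) = (1/6)(1/6)(1/6)(1/6) = 0.0007716; P(data | jar B) = (7/11)(7/11)(7/11)(7/11) = 0.16399; P(data | jar C) = (2/5)(2/5)(2/5)(2/5) = 0.0256.
Weighting by the prior gives 1/3 · 0.0007716 = 0.0002572, 1/3 · 0.16399 = 0.054664, 1/3 · 0.0256 = 0.0085333; summing to 0.063454.
Normalising, the posterior is P(jar A | data) = 0.0040533, P(jar B | data) = 0.86147, P(jar C | data) = 0.13448.
The predictive probability is P(orange next | data) = (2/3)(0.0040533) + (3/11)(0.86147) + (1/5)(0.13448) = 0.26454.

0.265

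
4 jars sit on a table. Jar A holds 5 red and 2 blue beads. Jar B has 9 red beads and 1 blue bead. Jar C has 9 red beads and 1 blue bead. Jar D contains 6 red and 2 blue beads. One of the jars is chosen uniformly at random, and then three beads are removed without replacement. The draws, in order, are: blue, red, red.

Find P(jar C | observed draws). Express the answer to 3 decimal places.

Under each hypothesis, the probability of the observed sequence is: P(data | jar A) = (2/7)(5/6)(4/5) = 0.19048; P(data | jar B) = (1/10)(9/9)(8/8) = 0.1; P(data | jar C) = (1/10)(9/9)(8/8) = 0.1; P(data | jar D) = (2/8)(6/7)(5/6) = 0.17857.
Multiplying each by its prior: 1/4 · 0.19048 = 0.047619, 1/4 · 0.1 = 0.025, 1/4 · 0.1 = 0.025, 1/4 · 0.17857 = 0.044643; with total 0.14226.
So P(jar C | data) = (0.025) / (0.14226) = 0.17573.

0.176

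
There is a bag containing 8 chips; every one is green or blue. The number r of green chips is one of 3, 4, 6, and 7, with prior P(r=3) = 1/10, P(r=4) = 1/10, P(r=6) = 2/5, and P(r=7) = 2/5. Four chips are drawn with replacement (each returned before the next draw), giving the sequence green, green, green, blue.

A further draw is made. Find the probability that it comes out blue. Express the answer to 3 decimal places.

Compute the likelihood of the observed sequence for each case: P(data | r = 3) = (3/8)(3/8)(3/8)(5/8) = 0.032959; P(data | r = 4) = (4/8)(4/8)(4/8)(4/8) = 0.0625; P(data | r = 6) = (6/8)(6/8)(6/8)(2/8) = 0.10547; P(data | r = 7) = (7/8)(7/8)(7/8)(1/8) = 0.08374.
The prior-weighted likelihoods are 1/10 · 0.032959 = 0.0032959, 1/10 · 0.0625 = 0.00625, 2/5 · 0.10547 = 0.042188, 2/5 · 0.08374 = 0.033496; summing to 0.085229.
Dividing through by the total gives posterior P(r = 3 | data) = 0.038671, P(r = 4 | data) = 0.073331, P(r = 6 | data) = 0.49499, P(r = 7 | data) = 0.39301.
Averaging over the posterior, P(blue next | data) = (5/8)(0.038671) + (1/2)(0.073331) + (1/4)(0.49499) + (1/8)(0.39301) = 0.23371.

0.234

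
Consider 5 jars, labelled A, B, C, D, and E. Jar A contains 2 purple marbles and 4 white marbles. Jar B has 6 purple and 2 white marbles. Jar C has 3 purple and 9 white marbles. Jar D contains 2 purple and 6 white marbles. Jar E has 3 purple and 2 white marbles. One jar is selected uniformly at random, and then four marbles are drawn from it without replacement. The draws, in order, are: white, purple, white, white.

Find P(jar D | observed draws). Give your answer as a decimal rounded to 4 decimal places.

0.3541

The likelihood of the observed sequence under each hypothesis: P(data | jar A) = (4/6)(2/5)(3/4)(2/3) = 0.13333; P(data | jar B) = (2/8)(6/7)(1/6)(0/5) = 0; P(data | jar C) = (9/12)(3/11)(8/10)(7/9) = 0.12727; P(data | jar D) = (6/8)(2/7)(5/6)(4/5) = 0.14286; P(data | jar E) = (2/5)(3/4)(1/3)(0/2) = 0.
Weighting by the prior gives 1/5 · 0.13333 = 0.026667, 1/5 · 0 = 0, 1/5 · 0.12727 = 0.025455, 1/5 · 0.14286 = 0.028571, 1/5 · 0 = 0; with total 0.080693.
So P(jar D | data) = (0.028571) / (0.080693) = 0.35408.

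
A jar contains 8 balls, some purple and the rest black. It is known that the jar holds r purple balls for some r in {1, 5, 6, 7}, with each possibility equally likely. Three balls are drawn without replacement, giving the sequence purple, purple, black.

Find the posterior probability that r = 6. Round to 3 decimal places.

Under each hypothesis, the probability of the observed sequence is: P(data | r = 1) = (1/8)(0/7) = 0; P(data | r = 5) = (5/8)(4/7)(3/6) = 5/28; P(data | r = 6) = (6/8)(5/7)(2/6) = 5/28; P(data | r = 7) = (7/8)(6/7)(1/6) = 1/8.
Multiplying each by its prior: 1/4 · 0 = 0, 1/4 · 5/28 = 5/112, 1/4 · 5/28 = 5/112, 1/4 · 1/8 = 1/32; summing to 27/224.
By Bayes' rule, P(r = 6 | data) = (5/112) / (27/224) = 10/27.

0.370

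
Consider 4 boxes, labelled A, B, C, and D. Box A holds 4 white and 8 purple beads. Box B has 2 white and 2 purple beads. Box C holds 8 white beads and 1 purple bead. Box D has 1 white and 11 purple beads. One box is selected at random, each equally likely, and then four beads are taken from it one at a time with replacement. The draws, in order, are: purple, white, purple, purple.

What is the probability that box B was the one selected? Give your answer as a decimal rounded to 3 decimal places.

0.276

For each hypothesis, P(data | H) works out to: P(data | box A) = (8/12)(4/12)(8/12)(8/12) = 0.098765; P(data | box B) = (2/4)(2/4)(2/4)(2/4) = 0.0625; P(data | box C) = (1/9)(8/9)(1/9)(1/9) = 0.0012193; P(data | box D) = (11/12)(1/12)(11/12)(11/12) = 0.064188.
Multiplying each by its prior: 1/4 · 0.098765 = 0.024691, 1/4 · 0.0625 = 0.015625, 1/4 · 0.0012193 = 0.00030483, 1/4 · 0.064188 = 0.016047; these sum to 0.056668.
By Bayes' rule, P(box B | data) = (0.015625) / (0.056668) = 0.27573.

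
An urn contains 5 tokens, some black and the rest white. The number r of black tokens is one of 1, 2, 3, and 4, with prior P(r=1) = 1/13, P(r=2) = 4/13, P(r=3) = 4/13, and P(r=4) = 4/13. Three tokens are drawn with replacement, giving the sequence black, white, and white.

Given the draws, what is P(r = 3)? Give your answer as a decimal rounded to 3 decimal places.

0.316

The likelihood of the observed sequence under each hypothesis: P(data | r = 1) = (1/5)(4/5)(4/5) = 0.128; P(data | r = 2) = (2/5)(3/5)(3/5) = 0.144; P(data | r = 3) = (3/5)(2/5)(2/5) = 0.096; P(data | r = 4) = (4/5)(1/5)(1/5) = 0.032.
Multiplying each by its prior: 1/13 · 0.128 = 0.0098462, 4/13 · 0.144 = 0.044308, 4/13 · 0.096 = 0.029538, 4/13 · 0.032 = 0.0098462; these sum to 0.093538.
Therefore the posterior P(r = 3 | data) = (0.029538) / (0.093538) = 0.31579.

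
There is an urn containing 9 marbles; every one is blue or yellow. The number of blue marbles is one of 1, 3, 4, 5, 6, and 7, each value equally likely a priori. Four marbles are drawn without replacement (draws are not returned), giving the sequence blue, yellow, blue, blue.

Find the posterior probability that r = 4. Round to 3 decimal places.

0.102

Compute the likelihood of the observed sequence for each case: P(data | r = 1) = (1/9)(8/8)(0/7) = 0; P(data | r = 3) = (3/9)(6/8)(2/7)(1/6) = 1/84; P(data | r = 4) = (4/9)(5/8)(3/7)(2/6) = 5/126; P(data | r = 5) = (5/9)(4/8)(4/7)(3/6) = 5/63; P(data | r = 6) = (6/9)(3/8)(5/7)(4/6) = 5/42; P(data | r = 7) = (7/9)(2/8)(6/7)(5/6) = 5/36.
Multiplying each by its prior: 1/6 · 0 = 0, 1/6 · 1/84 = 1/504, 1/6 · 5/126 = 5/756, 1/6 · 5/63 = 5/378, 1/6 · 5/42 = 5/252, 1/6 · 5/36 = 5/216; with total 7/108.
By Bayes' rule, P(r = 4 | data) = (5/756) / (7/108) = 5/49.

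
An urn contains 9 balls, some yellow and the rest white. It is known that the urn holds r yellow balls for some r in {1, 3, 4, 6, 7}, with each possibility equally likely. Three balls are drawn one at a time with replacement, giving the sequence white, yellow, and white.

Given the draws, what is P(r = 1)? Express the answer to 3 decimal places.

0.181

The likelihood of the observed sequence under each hypothesis: P(data | r = 1) = (8/9)(1/9)(8/9) = 0.087791; P(data | r = 3) = (6/9)(3/9)(6/9) = 0.14815; P(data | r = 4) = (5/9)(4/9)(5/9) = 0.13717; P(data | r = 6) = (3/9)(6/9)(3/9) = 0.074074; P(data | r = 7) = (2/9)(7/9)(2/9) = 0.038409.
The prior-weighted likelihoods are 1/5 · 0.087791 = 0.017558, 1/5 · 0.14815 = 0.02963, 1/5 · 0.13717 = 0.027435, 1/5 · 0.074074 = 0.014815, 1/5 · 0.038409 = 0.0076818; summing to 0.097119.
By Bayes' rule, P(r = 1 | data) = (0.017558) / (0.097119) = 0.18079.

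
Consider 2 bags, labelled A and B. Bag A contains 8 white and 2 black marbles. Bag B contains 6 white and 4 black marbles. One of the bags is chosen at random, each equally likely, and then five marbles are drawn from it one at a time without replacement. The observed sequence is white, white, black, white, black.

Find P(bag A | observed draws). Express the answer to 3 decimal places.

0.318

The likelihood of the observed sequence under each hypothesis: P(data | bag A) = (8/10)(7/9)(2/8)(6/7)(1/6) = 1/45; P(data | bag B) = (6/10)(5/9)(4/8)(4/7)(3/6) = 1/21.
Multiplying each by its prior: 1/2 · 1/45 = 1/90, 1/2 · 1/21 = 1/42; with total 11/315.
Therefore the posterior P(bag A | data) = (1/90) / (11/315) = 7/22.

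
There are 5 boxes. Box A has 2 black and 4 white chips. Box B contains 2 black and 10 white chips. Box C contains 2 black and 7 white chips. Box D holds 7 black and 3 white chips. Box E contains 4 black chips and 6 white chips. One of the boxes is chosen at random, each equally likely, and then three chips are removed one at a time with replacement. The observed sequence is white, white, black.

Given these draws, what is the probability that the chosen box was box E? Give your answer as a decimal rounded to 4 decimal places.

The likelihood of the observed sequence under each hypothesis: P(data | box A) = (4/6)(4/6)(2/6) = 0.14815; P(data | box B) = (10/12)(10/12)(2/12) = 0.11574; P(data | box C) = (7/9)(7/9)(2/9) = 0.13443; P(data | box D) = (3/10)(3/10)(7/10) = 0.063; P(data | box E) = (6/10)(6/10)(4/10) = 0.144.
The prior-weighted likelihoods are 1/5 · 0.14815 = 0.02963, 1/5 · 0.11574 = 0.023148, 1/5 · 0.13443 = 0.026886, 1/5 · 0.063 = 0.0126, 1/5 · 0.144 = 0.0288; these sum to 0.12106.
Therefore the posterior P(box E | data) = (0.0288) / (0.12106) = 0.23789.

0.2379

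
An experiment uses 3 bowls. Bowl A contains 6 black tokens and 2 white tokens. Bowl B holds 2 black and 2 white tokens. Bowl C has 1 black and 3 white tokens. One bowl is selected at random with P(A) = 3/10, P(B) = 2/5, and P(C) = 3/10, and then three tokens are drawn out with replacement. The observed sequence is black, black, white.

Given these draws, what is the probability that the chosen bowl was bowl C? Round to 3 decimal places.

Compute the likelihood of the observed sequence for each case: P(data | bowl A) = (6/8)(6/8)(2/8) = 9/64; P(data | bowl B) = (2/4)(2/4)(2/4) = 1/8; P(data | bowl C) = (1/4)(1/4)(3/4) = 3/64.
The prior-weighted likelihoods are 3/10 · 9/64 = 27/640, 2/5 · 1/8 = 1/20, 3/10 · 3/64 = 9/640; summing to 17/160.
So P(bowl C | data) = (9/640) / (17/160) = 9/68.

0.132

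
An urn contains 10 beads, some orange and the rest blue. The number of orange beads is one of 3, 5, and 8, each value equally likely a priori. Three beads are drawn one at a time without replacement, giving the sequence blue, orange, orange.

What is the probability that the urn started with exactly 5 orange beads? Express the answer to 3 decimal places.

For each hypothesis, P(data | H) works out to: P(data | r = 3) = (7/10)(3/9)(2/8) = 0.058333; P(data | r = 5) = (5/10)(5/9)(4/8) = 0.13889; P(data | r = 8) = (2/10)(8/9)(7/8) = 0.15556.
Weighting by the prior gives 1/3 · 0.058333 = 0.019444, 1/3 · 0.13889 = 0.046296, 1/3 · 0.15556 = 0.051852; summing to 0.11759.
Hence P(r = 5 | data) = (0.046296) / (0.11759) = 0.3937.

0.394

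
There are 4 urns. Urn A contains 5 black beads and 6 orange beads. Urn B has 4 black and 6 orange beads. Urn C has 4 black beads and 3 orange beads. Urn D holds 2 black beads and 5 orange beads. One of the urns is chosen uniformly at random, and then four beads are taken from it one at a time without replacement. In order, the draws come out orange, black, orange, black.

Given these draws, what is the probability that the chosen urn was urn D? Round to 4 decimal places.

0.1698

Under each hypothesis, the probability of the observed sequence is: P(data | urn A) = (6/11)(5/10)(5/9)(4/8) = 5/66; P(data | urn B) = (6/10)(4/9)(5/8)(3/7) = 1/14; P(data | urn C) = (3/7)(4/6)(2/5)(3/4) = 3/35; P(data | urn D) = (5/7)(2/6)(4/5)(1/4) = 1/21.
Multiplying each by its prior: 1/4 · 5/66 = 5/264, 1/4 · 1/14 = 1/56, 1/4 · 3/35 = 3/140, 1/4 · 1/21 = 1/84; summing to 27/385.
Hence P(urn D | data) = (1/84) / (27/385) = 55/324.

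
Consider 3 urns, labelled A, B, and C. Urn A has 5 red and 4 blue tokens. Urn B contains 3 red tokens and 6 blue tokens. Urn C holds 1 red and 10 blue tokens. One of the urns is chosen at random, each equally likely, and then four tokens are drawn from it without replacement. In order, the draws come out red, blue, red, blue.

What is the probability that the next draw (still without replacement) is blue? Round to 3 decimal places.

0.571

Under each hypothesis, the probability of the observed sequence is: P(data | urn A) = (5/9)(4/8)(4/7)(3/6) = 5/63; P(data | urn B) = (3/9)(6/8)(2/7)(5/6) = 5/84; P(data | urn C) = (1/11)(10/10)(0/9) = 0.
The prior-weighted likelihoods are 1/3 · 5/63 = 5/189, 1/3 · 5/84 = 5/252, 1/3 · 0 = 0; summing to 5/108.
The posterior is then P(urn A | data) = 4/7, P(urn B | data) = 3/7, P(urn C | data) = 0.
The predictive probability is P(blue next | data) = (2/5)(4/7) + (4/5)(3/7) = 4/7.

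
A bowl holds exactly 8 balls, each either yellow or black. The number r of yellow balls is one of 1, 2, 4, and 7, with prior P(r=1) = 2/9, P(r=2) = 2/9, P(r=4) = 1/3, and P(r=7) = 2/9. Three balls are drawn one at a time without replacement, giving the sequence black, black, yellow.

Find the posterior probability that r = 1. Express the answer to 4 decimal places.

Under each hypothesis, the probability of the observed sequence is: P(data | r = 1) = (7/8)(6/7)(1/6) = 1/8; P(data | r = 2) = (6/8)(5/7)(2/6) = 5/28; P(data | r = 4) = (4/8)(3/7)(4/6) = 1/7; P(data | r = 7) = (1/8)(0/7) = 0.
The prior-weighted likelihoods are 2/9 · 1/8 = 1/36, 2/9 · 5/28 = 5/126, 1/3 · 1/7 = 1/21, 2/9 · 0 = 0; these sum to 29/252.
Hence P(r = 1 | data) = (1/36) / (29/252) = 7/29.

0.2414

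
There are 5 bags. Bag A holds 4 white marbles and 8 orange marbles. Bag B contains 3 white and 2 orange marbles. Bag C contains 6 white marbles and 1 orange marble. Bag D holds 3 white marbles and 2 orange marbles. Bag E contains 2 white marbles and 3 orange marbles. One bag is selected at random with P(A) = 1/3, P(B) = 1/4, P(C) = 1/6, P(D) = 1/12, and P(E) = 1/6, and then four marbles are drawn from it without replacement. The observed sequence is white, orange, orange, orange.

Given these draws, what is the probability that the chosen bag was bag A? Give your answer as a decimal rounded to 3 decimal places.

Compute the likelihood of the observed sequence for each case: P(data | bag A) = (4/12)(8/11)(7/10)(6/9) = 0.11313; P(data | bag B) = (3/5)(2/4)(1/3)(0/2) = 0; P(data | bag C) = (6/7)(1/6)(0/5) = 0; P(data | bag D) = (3/5)(2/4)(1/3)(0/2) = 0; P(data | bag E) = (2/5)(3/4)(2/3)(1/2) = 0.1.
The prior-weighted likelihoods are 1/3 · 0.11313 = 0.03771, 1/4 · 0 = 0, 1/6 · 0 = 0, 1/12 · 0 = 0, 1/6 · 0.1 = 0.016667; with total 0.054377.
So P(bag A | data) = (0.03771) / (0.054377) = 0.6935.

0.693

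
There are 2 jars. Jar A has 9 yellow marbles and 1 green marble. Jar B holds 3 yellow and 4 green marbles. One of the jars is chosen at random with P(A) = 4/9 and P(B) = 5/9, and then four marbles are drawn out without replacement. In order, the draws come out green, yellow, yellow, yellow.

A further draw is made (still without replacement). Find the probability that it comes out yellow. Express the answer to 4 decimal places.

For each hypothesis, P(data | H) works out to: P(data | jar A) = (1/10)(9/9)(8/8)(7/7) = 1/10; P(data | jar B) = (4/7)(3/6)(2/5)(1/4) = 1/35.
Weighting by the prior gives 4/9 · 1/10 = 2/45, 5/9 · 1/35 = 1/63; with total 19/315.
Normalising, the posterior is P(jar A | data) = 14/19, P(jar B | data) = 5/19.
So P(yellow next | data) = Σ P(yellow next | H) P(H | data) = (1)(14/19) + (0)(5/19) = 14/19.

0.7368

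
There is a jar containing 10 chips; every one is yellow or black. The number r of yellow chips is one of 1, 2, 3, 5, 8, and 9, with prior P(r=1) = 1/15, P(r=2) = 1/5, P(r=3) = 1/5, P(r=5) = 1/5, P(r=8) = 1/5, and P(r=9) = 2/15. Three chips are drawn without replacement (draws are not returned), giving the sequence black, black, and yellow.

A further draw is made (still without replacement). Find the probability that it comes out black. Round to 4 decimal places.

The likelihood of the observed sequence under each hypothesis: P(data | r = 1) = (9/10)(8/9)(1/8) = 1/10; P(data | r = 2) = (8/10)(7/9)(2/8) = 7/45; P(data | r = 3) = (7/10)(6/9)(3/8) = 7/40; P(data | r = 5) = (5/10)(4/9)(5/8) = 5/36; P(data | r = 8) = (2/10)(1/9)(8/8) = 1/45; P(data | r = 9) = (1/10)(0/9) = 0.
The prior-weighted likelihoods are 1/15 · 1/10 = 1/150, 1/5 · 7/45 = 7/225, 1/5 · 7/40 = 7/200, 1/5 · 5/36 = 1/36, 1/5 · 1/45 = 1/225, 2/15 · 0 = 0; these sum to 21/200.
Normalising, the posterior is P(r = 1 | data) = 4/63, P(r = 2 | data) = 8/27, P(r = 3 | data) = 1/3, P(r = 5 | data) = 50/189, P(r = 8 | data) = 8/189, P(r = 9 | data) = 0.
Averaging over the posterior, P(black next | data) = (1)(4/63) + (6/7)(8/27) + (5/7)(1/3) + (3/7)(50/189) + (0)(8/189) = 295/441.

0.6689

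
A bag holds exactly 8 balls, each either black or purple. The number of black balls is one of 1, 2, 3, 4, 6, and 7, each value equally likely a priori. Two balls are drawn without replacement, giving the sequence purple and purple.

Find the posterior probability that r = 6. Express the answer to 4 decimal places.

0.0189

The likelihood of the observed sequence under each hypothesis: P(data | r = 1) = (7/8)(6/7) = 3/4; P(data | r = 2) = (6/8)(5/7) = 15/28; P(data | r = 3) = (5/8)(4/7) = 5/14; P(data | r = 4) = (4/8)(3/7) = 3/14; P(data | r = 6) = (2/8)(1/7) = 1/28; P(data | r = 7) = (1/8)(0/7) = 0.
Weighting by the prior gives 1/6 · 3/4 = 1/8, 1/6 · 15/28 = 5/56, 1/6 · 5/14 = 5/84, 1/6 · 3/14 = 1/28, 1/6 · 1/28 = 1/168, 1/6 · 0 = 0; summing to 53/168.
By Bayes' rule, P(r = 6 | data) = (1/168) / (53/168) = 1/53.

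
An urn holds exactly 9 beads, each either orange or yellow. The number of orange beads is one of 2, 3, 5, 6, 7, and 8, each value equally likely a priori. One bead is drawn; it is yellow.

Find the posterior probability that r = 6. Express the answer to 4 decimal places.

Under each hypothesis, the probability of this draw is: P(data | r = 2) = (7/9) = 7/9; P(data | r = 3) = (6/9) = 2/3; P(data | r = 5) = (4/9) = 4/9; P(data | r = 6) = (3/9) = 1/3; P(data | r = 7) = (2/9) = 2/9; P(data | r = 8) = (1/9) = 1/9.
Multiplying each by its prior: 1/6 · 7/9 = 7/54, 1/6 · 2/3 = 1/9, 1/6 · 4/9 = 2/27, 1/6 · 1/3 = 1/18, 1/6 · 2/9 = 1/27, 1/6 · 1/9 = 1/54; with total 23/54.
Therefore the posterior P(r = 6 | data) = (1/18) / (23/54) = 3/23.

0.1304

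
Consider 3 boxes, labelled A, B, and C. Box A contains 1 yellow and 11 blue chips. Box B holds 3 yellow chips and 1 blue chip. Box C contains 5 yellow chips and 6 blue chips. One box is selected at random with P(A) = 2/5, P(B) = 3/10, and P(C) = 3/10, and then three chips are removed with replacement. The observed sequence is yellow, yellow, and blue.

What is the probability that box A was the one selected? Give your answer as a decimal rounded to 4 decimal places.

0.0324

Compute the likelihood of the observed sequence for each case: P(data | box A) = (1/12)(1/12)(11/12) = 0.0063657; P(data | box B) = (3/4)(3/4)(1/4) = 0.14062; P(data | box C) = (5/11)(5/11)(6/11) = 0.1127.
The prior-weighted likelihoods are 2/5 · 0.0063657 = 0.0025463, 3/10 · 0.14062 = 0.042188, 3/10 · 0.1127 = 0.033809; these sum to 0.078543.
Therefore the posterior P(box A | data) = (0.0025463) / (0.078543) = 0.032419.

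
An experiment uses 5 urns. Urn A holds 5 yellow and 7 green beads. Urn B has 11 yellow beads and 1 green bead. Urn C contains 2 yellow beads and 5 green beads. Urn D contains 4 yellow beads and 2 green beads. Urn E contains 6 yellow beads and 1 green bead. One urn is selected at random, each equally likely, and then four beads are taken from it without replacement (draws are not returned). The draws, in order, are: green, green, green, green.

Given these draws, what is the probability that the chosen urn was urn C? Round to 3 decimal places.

Under each hypothesis, the probability of the observed sequence is: P(data | urn A) = (7/12)(6/11)(5/10)(4/9) = 0.070707; P(data | urn B) = (1/12)(0/11) = 0; P(data | urn C) = (5/7)(4/6)(3/5)(2/4) = 0.14286; P(data | urn D) = (2/6)(1/5)(0/4) = 0; P(data | urn E) = (1/7)(0/6) = 0.
Multiplying each by its prior: 1/5 · 0.070707 = 0.014141, 1/5 · 0 = 0, 1/5 · 0.14286 = 0.028571, 1/5 · 0 = 0, 1/5 · 0 = 0; these sum to 0.042713.
Hence P(urn C | data) = (0.028571) / (0.042713) = 0.66892.

0.669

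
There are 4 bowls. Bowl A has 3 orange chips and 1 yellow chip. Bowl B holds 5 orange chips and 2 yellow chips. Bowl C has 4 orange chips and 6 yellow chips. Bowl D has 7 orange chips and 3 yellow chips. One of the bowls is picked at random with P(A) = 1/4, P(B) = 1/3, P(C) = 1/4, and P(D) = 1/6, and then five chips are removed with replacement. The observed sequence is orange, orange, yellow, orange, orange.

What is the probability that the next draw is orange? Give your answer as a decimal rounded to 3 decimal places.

0.703

The likelihood of the observed sequence under each hypothesis: P(data | bowl A) = (3/4)(3/4)(1/4)(3/4)(3/4) = 0.079102; P(data | bowl B) = (5/7)(5/7)(2/7)(5/7)(5/7) = 0.074374; P(data | bowl C) = (4/10)(4/10)(6/10)(4/10)(4/10) = 0.01536; P(data | bowl D) = (7/10)(7/10)(3/10)(7/10)(7/10) = 0.07203.
Weighting by the prior gives 1/4 · 0.079102 = 0.019775, 1/3 · 0.074374 = 0.024791, 1/4 · 0.01536 = 0.00384, 1/6 · 0.07203 = 0.012005; these sum to 0.060412.
The posterior is then P(bowl A | data) = 0.32734, P(bowl B | data) = 0.41037, P(bowl C | data) = 0.063564, P(bowl D | data) = 0.19872.
The predictive probability is P(orange next | data) = (3/4)(0.32734) + (5/7)(0.41037) + (2/5)(0.063564) + (7/10)(0.19872) = 0.70316.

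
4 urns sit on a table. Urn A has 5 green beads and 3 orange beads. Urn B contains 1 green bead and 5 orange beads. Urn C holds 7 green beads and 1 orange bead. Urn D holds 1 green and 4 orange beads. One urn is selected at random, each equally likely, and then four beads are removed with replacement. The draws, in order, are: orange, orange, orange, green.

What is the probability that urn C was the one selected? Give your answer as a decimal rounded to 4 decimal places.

0.0073

For each hypothesis, P(data | H) works out to: P(data | urn A) = (3/8)(3/8)(3/8)(5/8) = 0.032959; P(data | urn B) = (5/6)(5/6)(5/6)(1/6) = 0.096451; P(data | urn C) = (1/8)(1/8)(1/8)(7/8) = 0.001709; P(data | urn D) = (4/5)(4/5)(4/5)(1/5) = 0.1024.
Weighting by the prior gives 1/4 · 0.032959 = 0.0082397, 1/4 · 0.096451 = 0.024113, 1/4 · 0.001709 = 0.00042725, 1/4 · 0.1024 = 0.0256; summing to 0.05838.
Therefore the posterior P(urn C | data) = (0.00042725) / (0.05838) = 0.0073184.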